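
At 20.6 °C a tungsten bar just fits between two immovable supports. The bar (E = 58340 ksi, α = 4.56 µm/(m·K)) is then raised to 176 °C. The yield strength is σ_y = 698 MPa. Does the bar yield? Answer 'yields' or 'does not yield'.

E = 58340 ksi = 402.2 GPa.
ΔT = 155.4 K. Constrained thermal stress σ = E·α·ΔT = 402.2×10³ MPa × 4.56×10⁻⁶ × 155.4 = 285 MPa (compressive).
Compare to σ_y = 698 MPa: σ < σ_y, so it does not yield.

does not yield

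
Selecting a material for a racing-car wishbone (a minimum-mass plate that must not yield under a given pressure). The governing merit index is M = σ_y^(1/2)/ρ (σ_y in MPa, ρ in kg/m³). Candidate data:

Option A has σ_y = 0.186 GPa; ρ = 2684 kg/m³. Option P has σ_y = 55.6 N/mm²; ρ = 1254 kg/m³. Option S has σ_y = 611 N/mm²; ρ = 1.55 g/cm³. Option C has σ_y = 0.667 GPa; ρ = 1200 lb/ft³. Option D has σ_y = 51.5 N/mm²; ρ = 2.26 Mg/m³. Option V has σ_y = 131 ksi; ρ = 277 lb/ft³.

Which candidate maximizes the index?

In SI units:
  option A: σ_y = 186.0 MPa, ρ = 2684 kg/m³
  option P: σ_y = 55.60 MPa, ρ = 1254 kg/m³
  option S: σ_y = 611.0 MPa, ρ = 1550 kg/m³
  option C: σ_y = 667.0 MPa, ρ = 19220 kg/m³
  option D: σ_y = 51.50 MPa, ρ = 2260 kg/m³
  option V: σ_y = 903.2 MPa, ρ = 4437 kg/m³
  option S: M = 15.9×10⁻³
  option V: M = 6.77×10⁻³
  option P: M = 5.95×10⁻³
  option A: M = 5.08×10⁻³
  option D: M = 3.18×10⁻³
  option C: M = 1.34×10⁻³
The maximum is for option S.

option S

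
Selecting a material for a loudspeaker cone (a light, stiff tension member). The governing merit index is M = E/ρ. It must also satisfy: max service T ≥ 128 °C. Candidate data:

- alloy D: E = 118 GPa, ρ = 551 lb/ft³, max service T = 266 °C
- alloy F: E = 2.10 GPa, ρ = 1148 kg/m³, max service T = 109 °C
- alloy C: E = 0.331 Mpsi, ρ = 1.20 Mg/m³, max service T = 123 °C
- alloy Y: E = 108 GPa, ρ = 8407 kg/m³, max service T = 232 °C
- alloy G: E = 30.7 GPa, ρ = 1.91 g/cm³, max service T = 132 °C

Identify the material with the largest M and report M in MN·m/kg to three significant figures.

Screen on constraints: max service T ≥ 128 °C. Survivors: alloy D, alloy Y, alloy G.
Putting every candidate on a common basis:
  alloy D: E = 118.0 GPa, ρ = 8826 kg/m³
  alloy Y: E = 108.0 GPa, ρ = 8407 kg/m³
  alloy G: E = 30.70 GPa, ρ = 1910 kg/m³
  alloy G: M = 16.1 MN·m/kg
  alloy D: M = 13.4 MN·m/kg
  alloy Y: M = 12.8 MN·m/kg
Alloy G ranks first.

alloy G, M = 16.1 MN·m/kg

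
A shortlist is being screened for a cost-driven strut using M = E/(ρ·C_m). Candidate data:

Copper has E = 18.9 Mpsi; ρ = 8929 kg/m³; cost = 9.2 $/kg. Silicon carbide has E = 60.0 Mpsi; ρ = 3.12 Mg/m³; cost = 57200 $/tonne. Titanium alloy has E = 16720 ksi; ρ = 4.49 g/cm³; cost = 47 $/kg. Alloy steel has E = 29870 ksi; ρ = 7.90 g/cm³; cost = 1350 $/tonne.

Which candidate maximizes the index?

Convert each candidate to consistent units, then evaluate M:
  copper: E = 130.3 GPa, ρ = 8929 kg/m³, cost = 9.200 $/kg
  silicon carbide: E = 413.7 GPa, ρ = 3120 kg/m³, cost = 57.20 $/kg
  titanium alloy: E = 115.3 GPa, ρ = 4490 kg/m³, cost = 47.00 $/kg
  alloy steel: E = 205.9 GPa, ρ = 7900 kg/m³, cost = 1.350 $/kg
  alloy steel: M = 19.3 MN·m per $
  silicon carbide: M = 2.32 MN·m per $
  copper: M = 1.59 MN·m per $
  titanium alloy: M = 0.546 MN·m per $
The maximum is for alloy steel.

alloy steel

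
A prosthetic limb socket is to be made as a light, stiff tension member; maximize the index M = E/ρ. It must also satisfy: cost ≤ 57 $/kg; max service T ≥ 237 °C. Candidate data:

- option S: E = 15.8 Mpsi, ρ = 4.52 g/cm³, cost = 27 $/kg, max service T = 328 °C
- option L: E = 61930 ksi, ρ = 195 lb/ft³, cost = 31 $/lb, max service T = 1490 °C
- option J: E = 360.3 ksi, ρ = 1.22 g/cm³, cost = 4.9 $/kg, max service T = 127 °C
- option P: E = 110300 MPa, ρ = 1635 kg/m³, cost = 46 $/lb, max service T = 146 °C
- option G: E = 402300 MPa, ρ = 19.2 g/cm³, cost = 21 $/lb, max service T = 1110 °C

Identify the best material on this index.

Screen on constraints: cost ≤ 57 $/kg; max service T ≥ 237 °C. Survivors: option S, option G.
Convert each candidate to consistent units, then evaluate M:
  option S: E = 108.9 GPa, ρ = 4520 kg/m³
  option G: E = 402.3 GPa, ρ = 19200 kg/m³
  option S: M = 24.1 MN·m/kg
  option G: M = 21.0 MN·m/kg
The maximum is for option S.

option S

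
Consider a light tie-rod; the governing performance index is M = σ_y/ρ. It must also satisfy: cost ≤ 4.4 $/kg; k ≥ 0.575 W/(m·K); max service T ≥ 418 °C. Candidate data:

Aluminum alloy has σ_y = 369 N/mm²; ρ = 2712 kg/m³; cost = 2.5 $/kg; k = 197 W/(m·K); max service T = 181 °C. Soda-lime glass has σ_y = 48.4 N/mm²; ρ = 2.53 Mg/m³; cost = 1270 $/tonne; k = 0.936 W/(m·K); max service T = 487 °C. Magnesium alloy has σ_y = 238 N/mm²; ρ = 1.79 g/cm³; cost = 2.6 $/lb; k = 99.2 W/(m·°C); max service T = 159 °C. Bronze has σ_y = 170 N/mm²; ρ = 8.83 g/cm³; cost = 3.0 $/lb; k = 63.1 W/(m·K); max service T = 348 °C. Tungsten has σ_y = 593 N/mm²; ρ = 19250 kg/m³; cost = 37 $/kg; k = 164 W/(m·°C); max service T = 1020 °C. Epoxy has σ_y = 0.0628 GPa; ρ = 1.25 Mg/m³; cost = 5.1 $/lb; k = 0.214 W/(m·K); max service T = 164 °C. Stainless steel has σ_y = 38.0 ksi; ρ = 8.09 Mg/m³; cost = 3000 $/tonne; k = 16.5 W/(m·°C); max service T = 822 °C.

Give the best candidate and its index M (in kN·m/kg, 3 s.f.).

Screen on constraints: cost ≤ 4.4 $/kg; k ≥ 0.575 W/(m·K); max service T ≥ 418 °C. Survivors: soda-lime glass, stainless steel.
Normalizing units and computing the index:
  soda-lime glass: σ_y = 48.40 MPa, ρ = 2530 kg/m³
  stainless steel: σ_y = 262.0 MPa, ρ = 8090 kg/m³
  stainless steel: M = 32.4 kN·m/kg
  soda-lime glass: M = 19.1 kN·m/kg
Stainless steel ranks first.

stainless steel, M = 32.4 kN·m/kg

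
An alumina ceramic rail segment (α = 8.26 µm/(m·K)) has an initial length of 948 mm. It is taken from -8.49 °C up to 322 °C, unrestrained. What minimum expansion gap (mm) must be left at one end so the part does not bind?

ΔT = 322 − (-8.49) = 330.5 K.
ΔL = α·L₀·ΔT = 8.26×10⁻⁶ × 948 mm × 330.5 K = 2.59 mm.

2.59 mm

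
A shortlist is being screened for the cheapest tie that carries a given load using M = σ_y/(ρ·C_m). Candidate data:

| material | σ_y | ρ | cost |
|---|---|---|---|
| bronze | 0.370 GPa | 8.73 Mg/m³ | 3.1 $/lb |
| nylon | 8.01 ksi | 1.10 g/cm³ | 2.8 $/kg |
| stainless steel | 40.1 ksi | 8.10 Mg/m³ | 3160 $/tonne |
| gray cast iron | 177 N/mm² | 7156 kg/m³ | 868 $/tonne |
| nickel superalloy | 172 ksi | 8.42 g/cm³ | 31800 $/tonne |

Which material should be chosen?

Putting every candidate on a common basis:
  bronze: σ_y = 370.0 MPa, ρ = 8730 kg/m³, cost = 6.834 $/kg
  nylon: σ_y = 55.23 MPa, ρ = 1100 kg/m³, cost = 2.800 $/kg
  stainless steel: σ_y = 276.5 MPa, ρ = 8100 kg/m³, cost = 3.160 $/kg
  gray cast iron: σ_y = 177.0 MPa, ρ = 7156 kg/m³, cost = 0.8680 $/kg
  nickel superalloy: σ_y = 1186 MPa, ρ = 8420 kg/m³, cost = 31.80 $/kg
  gray cast iron: M = 28.5 kN·m per $
  nylon: M = 17.9 kN·m per $
  stainless steel: M = 10.8 kN·m per $
  bronze: M = 6.20 kN·m per $
  nickel superalloy: M = 4.43 kN·m per $
Highest index: gray cast iron.

gray cast iron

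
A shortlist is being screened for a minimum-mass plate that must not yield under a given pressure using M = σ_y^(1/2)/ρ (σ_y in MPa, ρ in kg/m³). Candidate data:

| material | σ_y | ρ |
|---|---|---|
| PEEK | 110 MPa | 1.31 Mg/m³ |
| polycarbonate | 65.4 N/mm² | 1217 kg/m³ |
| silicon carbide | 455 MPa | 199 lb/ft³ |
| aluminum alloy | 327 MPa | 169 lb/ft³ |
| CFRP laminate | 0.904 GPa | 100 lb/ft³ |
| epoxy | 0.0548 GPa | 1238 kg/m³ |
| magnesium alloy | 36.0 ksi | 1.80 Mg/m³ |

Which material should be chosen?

CFRP laminate

After converting to SI:
  PEEK: σ_y = 110.0 MPa, ρ = 1310 kg/m³
  polycarbonate: σ_y = 65.40 MPa, ρ = 1217 kg/m³
  silicon carbide: σ_y = 455.0 MPa, ρ = 3188 kg/m³
  aluminum alloy: σ_y = 327.0 MPa, ρ = 2707 kg/m³
  CFRP laminate: σ_y = 904.0 MPa, ρ = 1602 kg/m³
  epoxy: σ_y = 54.80 MPa, ρ = 1238 kg/m³
  magnesium alloy: σ_y = 248.2 MPa, ρ = 1800 kg/m³
  CFRP laminate: M = 18.8×10⁻³
  magnesium alloy: M = 8.75×10⁻³
  PEEK: M = 8.01×10⁻³
  silicon carbide: M = 6.69×10⁻³
  aluminum alloy: M = 6.68×10⁻³
  polycarbonate: M = 6.65×10⁻³
  epoxy: M = 5.98×10⁻³
The maximum is for CFRP laminate.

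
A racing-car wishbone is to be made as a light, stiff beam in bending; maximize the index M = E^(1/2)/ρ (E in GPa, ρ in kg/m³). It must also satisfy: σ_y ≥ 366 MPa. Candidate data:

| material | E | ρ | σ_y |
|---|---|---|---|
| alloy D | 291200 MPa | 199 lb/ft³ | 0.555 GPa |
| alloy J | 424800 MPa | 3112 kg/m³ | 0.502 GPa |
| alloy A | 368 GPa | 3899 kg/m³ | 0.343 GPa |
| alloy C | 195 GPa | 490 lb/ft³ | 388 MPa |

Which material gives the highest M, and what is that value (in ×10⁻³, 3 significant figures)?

alloy J, M = 6.62×10⁻³

Screen on constraints: σ_y ≥ 366 MPa. Survivors: alloy D, alloy J, alloy C.
Normalizing units and computing the index:
  alloy D: E = 291.2 GPa, ρ = 3188 kg/m³
  alloy J: E = 424.8 GPa, ρ = 3112 kg/m³
  alloy C: E = 195.0 GPa, ρ = 7849 kg/m³
  alloy J: M = 6.62×10⁻³
  alloy D: M = 5.35×10⁻³
  alloy C: M = 1.78×10⁻³
Alloy J has the largest M.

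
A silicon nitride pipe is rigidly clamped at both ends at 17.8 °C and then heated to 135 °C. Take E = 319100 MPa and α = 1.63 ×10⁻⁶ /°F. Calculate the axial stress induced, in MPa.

110 MPa

E = 319100 MPa = 319.1 GPa.
α = 1.63×10⁻⁶/°F × 9/5 = 2.93×10⁻⁶/K.
ΔT = 117.2 K. Constrained thermal stress σ = E·α·ΔT = 319.1×10³ MPa × 2.93×10⁻⁶ × 117.2 = 110 MPa (compressive).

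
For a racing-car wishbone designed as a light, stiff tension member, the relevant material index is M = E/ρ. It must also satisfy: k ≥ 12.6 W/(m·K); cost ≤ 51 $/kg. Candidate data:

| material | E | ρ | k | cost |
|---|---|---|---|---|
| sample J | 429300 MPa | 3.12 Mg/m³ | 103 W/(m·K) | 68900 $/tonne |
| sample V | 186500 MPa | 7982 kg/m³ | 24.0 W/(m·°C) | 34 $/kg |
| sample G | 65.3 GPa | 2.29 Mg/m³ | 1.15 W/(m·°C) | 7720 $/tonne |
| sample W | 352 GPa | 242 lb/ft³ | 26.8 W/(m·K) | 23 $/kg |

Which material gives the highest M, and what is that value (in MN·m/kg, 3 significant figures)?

sample W, M = 90.8 MN·m/kg

Screen on constraints: k ≥ 12.6 W/(m·K); cost ≤ 51 $/kg. Survivors: sample V, sample W.
In SI units:
  sample V: E = 186.5 GPa, ρ = 7982 kg/m³
  sample W: E = 352.0 GPa, ρ = 3876 kg/m³
  sample W: M = 90.8 MN·m/kg
  sample V: M = 23.4 MN·m/kg
Sample W ranks first.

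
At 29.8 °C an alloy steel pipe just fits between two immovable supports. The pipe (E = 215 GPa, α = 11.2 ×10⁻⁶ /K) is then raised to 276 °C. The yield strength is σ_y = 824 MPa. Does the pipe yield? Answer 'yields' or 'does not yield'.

does not yield

ΔT = 246.2 K. Constrained thermal stress σ = E·α·ΔT = 215.0×10³ MPa × 11.2×10⁻⁶ × 246.2 = 593 MPa (compressive).
Compare to σ_y = 824 MPa: σ < σ_y, so it does not yield.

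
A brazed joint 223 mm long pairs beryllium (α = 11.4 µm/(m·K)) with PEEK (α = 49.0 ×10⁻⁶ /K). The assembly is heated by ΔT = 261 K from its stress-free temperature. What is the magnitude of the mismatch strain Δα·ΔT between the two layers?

9.81×10⁻³

Δα = |11.4 − 49.0|×10⁻⁶/K = 37.6×10⁻⁶/K.
Mismatch strain = Δα·ΔT = 37.6×10⁻⁶ × 261.0 = 9.81×10⁻³.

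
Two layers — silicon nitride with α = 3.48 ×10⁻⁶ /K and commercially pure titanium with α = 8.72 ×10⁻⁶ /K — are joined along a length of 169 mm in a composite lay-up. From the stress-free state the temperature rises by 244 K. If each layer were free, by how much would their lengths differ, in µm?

Δα = |3.48 − 8.72|×10⁻⁶/K = 5.24×10⁻⁶/K.
ΔL_mismatch = Δα·L·ΔT = 5.24×10⁻⁶ × 169.0 mm × 244.0 K = 216 µm.

216 µm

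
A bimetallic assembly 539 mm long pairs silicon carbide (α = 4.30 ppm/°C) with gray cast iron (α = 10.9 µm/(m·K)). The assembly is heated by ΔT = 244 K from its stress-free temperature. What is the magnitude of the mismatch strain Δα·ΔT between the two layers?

1.61×10⁻³

Δα = |4.30 − 10.9|×10⁻⁶/K = 6.60×10⁻⁶/K.
Mismatch strain = Δα·ΔT = 6.60×10⁻⁶ × 244.0 = 1.61×10⁻³.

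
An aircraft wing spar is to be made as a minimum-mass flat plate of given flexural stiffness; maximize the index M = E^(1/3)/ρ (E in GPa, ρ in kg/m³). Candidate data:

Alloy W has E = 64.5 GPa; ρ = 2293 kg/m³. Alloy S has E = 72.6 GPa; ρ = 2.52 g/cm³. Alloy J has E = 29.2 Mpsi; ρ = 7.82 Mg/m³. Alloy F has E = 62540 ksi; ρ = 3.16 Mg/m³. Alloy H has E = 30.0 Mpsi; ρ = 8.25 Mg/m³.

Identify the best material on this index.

After converting to SI:
  alloy W: E = 64.50 GPa, ρ = 2293 kg/m³
  alloy S: E = 72.60 GPa, ρ = 2520 kg/m³
  alloy J: E = 201.3 GPa, ρ = 7820 kg/m³
  alloy F: E = 431.2 GPa, ρ = 3160 kg/m³
  alloy H: E = 206.8 GPa, ρ = 8250 kg/m³
  alloy F: M = 2.39×10⁻³
  alloy W: M = 1.75×10⁻³
  alloy S: M = 1.66×10⁻³
  alloy J: M = 0.749×10⁻³
  alloy H: M = 0.717×10⁻³
Alloy F ranks first.

alloy F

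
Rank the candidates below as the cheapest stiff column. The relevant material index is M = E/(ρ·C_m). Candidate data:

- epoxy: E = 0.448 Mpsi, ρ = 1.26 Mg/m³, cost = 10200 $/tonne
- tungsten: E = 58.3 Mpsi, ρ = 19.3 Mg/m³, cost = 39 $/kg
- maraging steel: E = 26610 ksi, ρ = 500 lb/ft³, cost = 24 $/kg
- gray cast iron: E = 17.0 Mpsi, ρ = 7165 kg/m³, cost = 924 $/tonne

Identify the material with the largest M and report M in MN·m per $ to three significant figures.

gray cast iron, M = 17.7 MN·m per $

Putting every candidate on a common basis:
  epoxy: E = 3.089 GPa, ρ = 1260 kg/m³, cost = 10.20 $/kg
  tungsten: E = 402.0 GPa, ρ = 19300 kg/m³, cost = 39.00 $/kg
  maraging steel: E = 183.5 GPa, ρ = 8009 kg/m³, cost = 24.00 $/kg
  gray cast iron: E = 117.2 GPa, ρ = 7165 kg/m³, cost = 0.9240 $/kg
  gray cast iron: M = 17.7 MN·m per $
  maraging steel: M = 0.954 MN·m per $
  tungsten: M = 0.534 MN·m per $
  epoxy: M = 0.240 MN·m per $
The maximum is for gray cast iron.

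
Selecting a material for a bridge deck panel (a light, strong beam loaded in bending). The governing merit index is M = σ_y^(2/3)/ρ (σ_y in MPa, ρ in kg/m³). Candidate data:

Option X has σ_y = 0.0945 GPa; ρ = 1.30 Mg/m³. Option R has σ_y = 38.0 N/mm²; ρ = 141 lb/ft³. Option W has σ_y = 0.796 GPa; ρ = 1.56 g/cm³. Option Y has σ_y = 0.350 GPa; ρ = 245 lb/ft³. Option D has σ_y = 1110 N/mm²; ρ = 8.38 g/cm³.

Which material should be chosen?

option W

Putting every candidate on a common basis:
  option X: σ_y = 94.50 MPa, ρ = 1300 kg/m³
  option R: σ_y = 38.00 MPa, ρ = 2259 kg/m³
  option W: σ_y = 796.0 MPa, ρ = 1560 kg/m³
  option Y: σ_y = 350.0 MPa, ρ = 3925 kg/m³
  option D: σ_y = 1110 MPa, ρ = 8380 kg/m³
  option W: M = 55.1×10⁻³
  option X: M = 16.0×10⁻³
  option D: M = 12.8×10⁻³
  option Y: M = 12.7×10⁻³
  option R: M = 5.00×10⁻³
Highest index: option W.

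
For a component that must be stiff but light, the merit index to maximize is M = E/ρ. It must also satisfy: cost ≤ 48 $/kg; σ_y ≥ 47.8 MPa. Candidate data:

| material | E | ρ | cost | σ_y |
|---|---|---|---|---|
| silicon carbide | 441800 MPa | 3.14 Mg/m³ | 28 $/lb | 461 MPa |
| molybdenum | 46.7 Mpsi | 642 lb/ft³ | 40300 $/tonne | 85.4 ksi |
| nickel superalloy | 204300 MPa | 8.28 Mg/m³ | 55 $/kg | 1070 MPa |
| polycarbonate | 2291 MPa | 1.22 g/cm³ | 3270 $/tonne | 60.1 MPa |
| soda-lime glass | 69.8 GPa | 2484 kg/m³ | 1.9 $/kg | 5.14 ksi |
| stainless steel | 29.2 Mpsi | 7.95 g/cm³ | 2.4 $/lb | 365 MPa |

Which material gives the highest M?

Screen on constraints: cost ≤ 48 $/kg; σ_y ≥ 47.8 MPa. Survivors: molybdenum, polycarbonate, stainless steel.
After converting to SI:
  molybdenum: E = 322.0 GPa, ρ = 10280 kg/m³
  polycarbonate: E = 2.291 GPa, ρ = 1220 kg/m³
  stainless steel: E = 201.3 GPa, ρ = 7950 kg/m³
  molybdenum: M = 31.3 MN·m/kg
  stainless steel: M = 25.3 MN·m/kg
  polycarbonate: M = 1.88 MN·m/kg
Highest index: molybdenum.

molybdenum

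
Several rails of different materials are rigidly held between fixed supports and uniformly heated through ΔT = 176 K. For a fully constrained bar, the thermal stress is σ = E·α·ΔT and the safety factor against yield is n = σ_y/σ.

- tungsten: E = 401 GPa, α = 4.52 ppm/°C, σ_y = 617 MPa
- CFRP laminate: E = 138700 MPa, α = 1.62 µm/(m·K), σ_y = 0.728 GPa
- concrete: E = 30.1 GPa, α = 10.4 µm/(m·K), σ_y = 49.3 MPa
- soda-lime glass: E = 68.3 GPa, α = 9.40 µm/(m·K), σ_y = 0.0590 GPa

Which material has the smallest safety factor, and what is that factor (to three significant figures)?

soda-lime glass, n = 0.522

Converting E to GPa, α to ×10⁻⁶/K, σ_y to MPa, then σ and n for each:
  tungsten: E = 401.0, α = 4.52, σ_y = 617.0 → σ = 319 MPa, n = 1.93
  CFRP laminate: E = 138.7, α = 1.62, σ_y = 728.0 → σ = 39.5 MPa, n = 18.4
  concrete: E = 30.10, α = 10.4, σ_y = 49.30 → σ = 55.1 MPa, n = 0.895
  soda-lime glass: E = 68.30, α = 9.40, σ_y = 59.00 → σ = 113 MPa, n = 0.522
Soda-lime glass has the lowest safety factor, n = 0.522.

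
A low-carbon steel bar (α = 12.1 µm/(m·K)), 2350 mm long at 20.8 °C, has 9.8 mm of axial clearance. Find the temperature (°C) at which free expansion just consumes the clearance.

α·L₀·ΔT = 9.8 mm ⇒ ΔT = 9.8 / (12.1×10⁻⁶ × 2350.0) = 344.6 K.
T = 20.8 + 344.6 = 365.4 °C.

365 °C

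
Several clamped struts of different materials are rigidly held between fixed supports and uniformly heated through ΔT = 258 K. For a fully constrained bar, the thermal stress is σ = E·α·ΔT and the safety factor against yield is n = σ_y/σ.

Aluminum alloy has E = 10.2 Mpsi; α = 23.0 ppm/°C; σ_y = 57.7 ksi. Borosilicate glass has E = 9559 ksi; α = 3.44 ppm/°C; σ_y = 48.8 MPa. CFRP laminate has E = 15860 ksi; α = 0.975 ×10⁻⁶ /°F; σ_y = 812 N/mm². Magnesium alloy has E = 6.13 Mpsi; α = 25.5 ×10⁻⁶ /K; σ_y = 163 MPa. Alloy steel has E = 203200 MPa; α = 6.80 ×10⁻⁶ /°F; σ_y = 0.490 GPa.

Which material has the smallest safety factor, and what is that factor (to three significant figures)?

magnesium alloy, n = 0.586

Converting E to GPa, α to ×10⁻⁶/K, σ_y to MPa, then σ and n for each:
  aluminum alloy: E = 70.33, α = 23.0, σ_y = 397.8 → σ = 417 MPa, n = 0.953
  borosilicate glass: E = 65.91, α = 3.44, σ_y = 48.80 → σ = 58.5 MPa, n = 0.834
  CFRP laminate: E = 109.4, α = 1.75, σ_y = 812.0 → σ = 49.5 MPa, n = 16.4
  magnesium alloy: E = 42.26, α = 25.5, σ_y = 163.0 → σ = 278 MPa, n = 0.586
  alloy steel: E = 203.2, α = 12.2, σ_y = 490.0 → σ = 642 MPa, n = 0.764
The minimum is magnesium alloy at n = 0.586.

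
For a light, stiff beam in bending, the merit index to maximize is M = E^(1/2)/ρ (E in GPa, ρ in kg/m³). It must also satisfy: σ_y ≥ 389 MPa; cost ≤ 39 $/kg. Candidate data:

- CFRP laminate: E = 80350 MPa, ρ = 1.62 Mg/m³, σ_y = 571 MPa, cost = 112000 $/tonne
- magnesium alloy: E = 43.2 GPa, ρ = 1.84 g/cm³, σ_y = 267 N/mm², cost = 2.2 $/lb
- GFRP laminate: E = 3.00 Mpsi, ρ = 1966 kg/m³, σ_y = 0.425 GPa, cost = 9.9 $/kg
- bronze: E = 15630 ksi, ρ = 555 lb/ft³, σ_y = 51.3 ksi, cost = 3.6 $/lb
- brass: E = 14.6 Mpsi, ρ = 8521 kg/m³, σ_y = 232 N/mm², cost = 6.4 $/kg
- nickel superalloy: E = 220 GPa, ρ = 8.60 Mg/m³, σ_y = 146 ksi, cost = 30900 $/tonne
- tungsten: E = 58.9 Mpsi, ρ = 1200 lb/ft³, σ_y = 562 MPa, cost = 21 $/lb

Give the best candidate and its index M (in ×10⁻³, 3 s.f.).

GFRP laminate, M = 2.31×10⁻³

Screen on constraints: σ_y ≥ 389 MPa; cost ≤ 39 $/kg. Survivors: GFRP laminate, nickel superalloy.
Normalizing units and computing the index:
  GFRP laminate: E = 20.68 GPa, ρ = 1966 kg/m³
  nickel superalloy: E = 220.0 GPa, ρ = 8600 kg/m³
  GFRP laminate: M = 2.31×10⁻³
  nickel superalloy: M = 1.72×10⁻³
The maximum is for GFRP laminate.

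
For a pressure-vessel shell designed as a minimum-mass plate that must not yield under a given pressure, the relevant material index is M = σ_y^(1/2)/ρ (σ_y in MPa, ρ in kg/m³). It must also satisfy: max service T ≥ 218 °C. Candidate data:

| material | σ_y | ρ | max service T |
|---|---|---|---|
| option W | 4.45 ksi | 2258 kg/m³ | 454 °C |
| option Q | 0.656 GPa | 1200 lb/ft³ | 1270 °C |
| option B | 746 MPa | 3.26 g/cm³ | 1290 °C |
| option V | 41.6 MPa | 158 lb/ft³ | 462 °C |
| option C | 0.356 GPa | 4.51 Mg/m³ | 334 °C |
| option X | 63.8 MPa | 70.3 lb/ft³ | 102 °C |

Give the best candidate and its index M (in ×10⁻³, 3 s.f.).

option B, M = 8.38×10⁻³

Screen on constraints: max service T ≥ 218 °C. Survivors: option W, option Q, option B, option V, option C.
Putting every candidate on a common basis:
  option W: σ_y = 30.68 MPa, ρ = 2258 kg/m³
  option Q: σ_y = 656.0 MPa, ρ = 19220 kg/m³
  option B: σ_y = 746.0 MPa, ρ = 3260 kg/m³
  option V: σ_y = 41.60 MPa, ρ = 2531 kg/m³
  option C: σ_y = 356.0 MPa, ρ = 4510 kg/m³
  option B: M = 8.38×10⁻³
  option C: M = 4.18×10⁻³
  option V: M = 2.55×10⁻³
  option W: M = 2.45×10⁻³
  option Q: M = 1.33×10⁻³
Option B ranks first.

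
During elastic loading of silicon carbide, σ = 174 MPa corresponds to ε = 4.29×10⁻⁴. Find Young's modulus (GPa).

E = σ/ε = 174 MPa / 4.29×10⁻⁴ = 405600 MPa = 406 GPa.

406 GPa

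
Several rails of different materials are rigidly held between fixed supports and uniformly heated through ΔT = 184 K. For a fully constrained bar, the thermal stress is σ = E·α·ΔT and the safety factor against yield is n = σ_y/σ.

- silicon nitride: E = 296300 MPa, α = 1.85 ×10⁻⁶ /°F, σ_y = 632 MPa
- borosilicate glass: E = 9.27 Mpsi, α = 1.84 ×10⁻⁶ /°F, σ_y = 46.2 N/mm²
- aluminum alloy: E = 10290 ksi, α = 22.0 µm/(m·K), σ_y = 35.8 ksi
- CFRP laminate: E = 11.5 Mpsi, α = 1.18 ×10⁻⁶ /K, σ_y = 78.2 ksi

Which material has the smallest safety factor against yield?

Converting E to GPa, α to ×10⁻⁶/K, σ_y to MPa, then σ and n for each:
  silicon nitride: E = 296.3, α = 3.33, σ_y = 632.0 → σ = 182 MPa, n = 3.48
  borosilicate glass: E = 63.91, α = 3.31, σ_y = 46.20 → σ = 38.9 MPa, n = 1.19
  aluminum alloy: E = 70.95, α = 22.0, σ_y = 246.8 → σ = 287 MPa, n = 0.859
  CFRP laminate: E = 79.29, α = 1.18, σ_y = 539.2 → σ = 17.2 MPa, n = 31.3
Smallest n: aluminum alloy with n = 0.859.

aluminum alloy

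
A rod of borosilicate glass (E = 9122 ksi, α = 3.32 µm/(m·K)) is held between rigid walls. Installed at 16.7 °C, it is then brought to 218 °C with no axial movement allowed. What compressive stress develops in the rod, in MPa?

E = 9122 ksi = 62.89 GPa.
ΔT = 201.3 K. Constrained thermal stress σ = E·α·ΔT = 62.89×10³ MPa × 3.32×10⁻⁶ × 201.3 = 42.0 MPa (compressive).

42.0 MPa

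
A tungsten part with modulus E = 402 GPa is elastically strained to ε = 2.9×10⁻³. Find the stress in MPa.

σ = E·ε = 402000 MPa × 2.9×10⁻³ = 1170 MPa.

1170 MPa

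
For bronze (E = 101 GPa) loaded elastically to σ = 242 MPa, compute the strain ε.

ε = σ/E = 242 / 101000 = 2.40×10⁻³.

2.40×10⁻³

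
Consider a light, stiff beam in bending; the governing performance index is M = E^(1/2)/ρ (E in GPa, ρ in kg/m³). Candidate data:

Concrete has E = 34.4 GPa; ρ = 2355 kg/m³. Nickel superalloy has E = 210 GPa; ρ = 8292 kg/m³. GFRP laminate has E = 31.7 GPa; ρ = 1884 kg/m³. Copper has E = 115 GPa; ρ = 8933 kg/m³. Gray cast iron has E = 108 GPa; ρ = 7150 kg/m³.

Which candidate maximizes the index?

Computing M directly (units already consistent):
  GFRP laminate: M = 2.99×10⁻³
  concrete: M = 2.49×10⁻³
  nickel superalloy: M = 1.75×10⁻³
  gray cast iron: M = 1.45×10⁻³
  copper: M = 1.20×10⁻³
GFRP laminate ranks first.

GFRP laminate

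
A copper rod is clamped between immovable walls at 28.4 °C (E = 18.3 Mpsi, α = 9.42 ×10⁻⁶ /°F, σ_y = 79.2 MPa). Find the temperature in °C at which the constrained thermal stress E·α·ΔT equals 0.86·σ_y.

E = 18.3 Mpsi = 126.2 GPa.
α = 9.42×10⁻⁶/°F × 9/5 = 17.0×10⁻⁶/K.
E·α·ΔT = 68.11 MPa ⇒ ΔT = 68.11 / (126.2×10³ × 17.0×10⁻⁶) = 31.84 K.
T = 28.4 + 31.84 = 60.24 °C.

60.2 °C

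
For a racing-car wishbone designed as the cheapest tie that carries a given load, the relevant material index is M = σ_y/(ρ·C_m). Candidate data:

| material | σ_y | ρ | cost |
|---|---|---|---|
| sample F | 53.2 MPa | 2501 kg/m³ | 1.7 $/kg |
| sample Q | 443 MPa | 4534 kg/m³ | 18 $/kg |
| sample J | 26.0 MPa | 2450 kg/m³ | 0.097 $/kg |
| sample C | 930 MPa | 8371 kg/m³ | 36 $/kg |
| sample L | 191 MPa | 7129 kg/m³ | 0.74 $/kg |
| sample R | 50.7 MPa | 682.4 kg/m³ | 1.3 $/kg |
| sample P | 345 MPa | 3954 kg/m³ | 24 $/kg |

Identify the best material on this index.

Computing M directly (units already consistent):
  sample J: M = 109 kN·m per $
  sample R: M = 57.2 kN·m per $
  sample L: M = 36.2 kN·m per $
  sample F: M = 12.5 kN·m per $
  sample Q: M = 5.43 kN·m per $
  sample P: M = 3.64 kN·m per $
  sample C: M = 3.09 kN·m per $
Sample J ranks first.

sample J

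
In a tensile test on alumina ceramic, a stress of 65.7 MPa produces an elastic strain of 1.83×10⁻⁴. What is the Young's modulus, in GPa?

359 GPa

E = σ/ε = 65.7 MPa / 1.83×10⁻⁴ = 359000 MPa = 359 GPa.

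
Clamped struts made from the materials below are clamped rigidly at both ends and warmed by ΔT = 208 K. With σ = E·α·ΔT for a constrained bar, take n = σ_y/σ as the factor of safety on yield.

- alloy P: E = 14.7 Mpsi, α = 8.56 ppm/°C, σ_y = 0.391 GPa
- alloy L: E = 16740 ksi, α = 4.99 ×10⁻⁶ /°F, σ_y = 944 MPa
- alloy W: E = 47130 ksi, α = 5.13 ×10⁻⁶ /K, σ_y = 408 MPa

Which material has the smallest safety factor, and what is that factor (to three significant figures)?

Converting E to GPa, α to ×10⁻⁶/K, σ_y to MPa, then σ and n for each:
  alloy P: E = 101.4, α = 8.56, σ_y = 391.0 → σ = 180 MPa, n = 2.17
  alloy L: E = 115.4, α = 8.98, σ_y = 944.0 → σ = 216 MPa, n = 4.38
  alloy W: E = 324.9, α = 5.13, σ_y = 408.0 → σ = 347 MPa, n = 1.18
Smallest n: alloy W with n = 1.18.

alloy W, n = 1.18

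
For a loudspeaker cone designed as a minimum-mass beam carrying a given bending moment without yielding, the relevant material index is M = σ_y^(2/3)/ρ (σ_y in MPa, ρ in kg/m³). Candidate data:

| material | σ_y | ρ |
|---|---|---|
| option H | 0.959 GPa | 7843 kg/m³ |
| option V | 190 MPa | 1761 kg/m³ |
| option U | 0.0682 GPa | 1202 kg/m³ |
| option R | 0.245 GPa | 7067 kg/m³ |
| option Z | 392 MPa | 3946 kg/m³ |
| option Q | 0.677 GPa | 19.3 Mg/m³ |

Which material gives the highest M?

In SI units:
  option H: σ_y = 959.0 MPa, ρ = 7843 kg/m³
  option V: σ_y = 190.0 MPa, ρ = 1761 kg/m³
  option U: σ_y = 68.20 MPa, ρ = 1202 kg/m³
  option R: σ_y = 245.0 MPa, ρ = 7067 kg/m³
  option Z: σ_y = 392.0 MPa, ρ = 3946 kg/m³
  option Q: σ_y = 677.0 MPa, ρ = 19300 kg/m³
  option V: M = 18.8×10⁻³
  option U: M = 13.9×10⁻³
  option Z: M = 13.6×10⁻³
  option H: M = 12.4×10⁻³
  option R: M = 5.54×10⁻³
  option Q: M = 3.99×10⁻³
Option V ranks first.

option V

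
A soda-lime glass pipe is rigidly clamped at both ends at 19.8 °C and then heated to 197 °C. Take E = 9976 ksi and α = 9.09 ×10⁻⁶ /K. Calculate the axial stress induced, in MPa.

E = 9976 ksi = 68.78 GPa.
ΔT = 177.2 K. Constrained thermal stress σ = E·α·ΔT = 68.78×10³ MPa × 9.09×10⁻⁶ × 177.2 = 111 MPa (compressive).

111 MPa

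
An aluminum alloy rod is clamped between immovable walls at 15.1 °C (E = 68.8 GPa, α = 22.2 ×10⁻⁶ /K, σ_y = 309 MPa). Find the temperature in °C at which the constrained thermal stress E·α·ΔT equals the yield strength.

E·α·ΔT = 309.0 MPa ⇒ ΔT = 309.0 / (68.80×10³ × 22.2×10⁻⁶) = 202.3 K.
T = 15.1 + 202.3 = 217.4 °C.

217 °C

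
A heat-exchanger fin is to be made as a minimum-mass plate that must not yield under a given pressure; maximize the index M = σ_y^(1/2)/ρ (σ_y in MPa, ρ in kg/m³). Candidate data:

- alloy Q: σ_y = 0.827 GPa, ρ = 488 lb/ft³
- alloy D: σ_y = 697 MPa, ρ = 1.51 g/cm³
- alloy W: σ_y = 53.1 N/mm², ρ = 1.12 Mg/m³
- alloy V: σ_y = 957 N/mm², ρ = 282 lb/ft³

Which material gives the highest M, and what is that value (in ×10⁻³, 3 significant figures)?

alloy D, M = 17.5×10⁻³

After converting to SI:
  alloy Q: σ_y = 827.0 MPa, ρ = 7817 kg/m³
  alloy D: σ_y = 697.0 MPa, ρ = 1510 kg/m³
  alloy W: σ_y = 53.10 MPa, ρ = 1120 kg/m³
  alloy V: σ_y = 957.0 MPa, ρ = 4517 kg/m³
  alloy D: M = 17.5×10⁻³
  alloy V: M = 6.85×10⁻³
  alloy W: M = 6.51×10⁻³
  alloy Q: M = 3.68×10⁻³
The maximum is for alloy D.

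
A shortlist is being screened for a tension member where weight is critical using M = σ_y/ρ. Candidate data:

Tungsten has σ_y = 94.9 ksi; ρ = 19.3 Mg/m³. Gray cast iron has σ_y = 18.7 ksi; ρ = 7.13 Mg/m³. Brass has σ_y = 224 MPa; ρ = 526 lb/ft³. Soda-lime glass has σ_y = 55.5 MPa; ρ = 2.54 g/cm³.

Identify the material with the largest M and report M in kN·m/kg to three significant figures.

tungsten, M = 33.9 kN·m/kg

In SI units:
  tungsten: σ_y = 654.3 MPa, ρ = 19300 kg/m³
  gray cast iron: σ_y = 128.9 MPa, ρ = 7130 kg/m³
  brass: σ_y = 224.0 MPa, ρ = 8426 kg/m³
  soda-lime glass: σ_y = 55.50 MPa, ρ = 2540 kg/m³
  tungsten: M = 33.9 kN·m/kg
  brass: M = 26.6 kN·m/kg
  soda-lime glass: M = 21.9 kN·m/kg
  gray cast iron: M = 18.1 kN·m/kg
Highest index: tungsten.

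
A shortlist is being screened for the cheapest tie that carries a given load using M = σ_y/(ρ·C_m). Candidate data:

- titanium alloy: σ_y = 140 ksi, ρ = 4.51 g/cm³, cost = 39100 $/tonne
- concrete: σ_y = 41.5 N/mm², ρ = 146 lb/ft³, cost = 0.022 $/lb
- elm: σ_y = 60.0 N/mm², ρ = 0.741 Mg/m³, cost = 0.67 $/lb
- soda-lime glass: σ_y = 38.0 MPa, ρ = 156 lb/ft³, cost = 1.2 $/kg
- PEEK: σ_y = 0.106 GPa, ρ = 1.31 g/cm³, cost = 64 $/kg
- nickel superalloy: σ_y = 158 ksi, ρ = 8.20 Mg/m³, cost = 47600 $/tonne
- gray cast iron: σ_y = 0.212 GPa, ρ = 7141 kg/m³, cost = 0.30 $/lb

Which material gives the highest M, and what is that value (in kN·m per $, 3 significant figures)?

Convert each candidate to consistent units, then evaluate M:
  titanium alloy: σ_y = 965.3 MPa, ρ = 4510 kg/m³, cost = 39.10 $/kg
  concrete: σ_y = 41.50 MPa, ρ = 2339 kg/m³, cost = 0.04850 $/kg
  elm: σ_y = 60.00 MPa, ρ = 741.0 kg/m³, cost = 1.477 $/kg
  soda-lime glass: σ_y = 38.00 MPa, ρ = 2499 kg/m³, cost = 1.200 $/kg
  PEEK: σ_y = 106.0 MPa, ρ = 1310 kg/m³, cost = 64.00 $/kg
  nickel superalloy: σ_y = 1089 MPa, ρ = 8200 kg/m³, cost = 47.60 $/kg
  gray cast iron: σ_y = 212.0 MPa, ρ = 7141 kg/m³, cost = 0.6614 $/kg
  concrete: M = 366 kN·m per $
  elm: M = 54.8 kN·m per $
  gray cast iron: M = 44.9 kN·m per $
  soda-lime glass: M = 12.7 kN·m per $
  titanium alloy: M = 5.47 kN·m per $
  nickel superalloy: M = 2.79 kN·m per $
  PEEK: M = 1.26 kN·m per $
The maximum is for concrete.

concrete, M = 366 kN·m per $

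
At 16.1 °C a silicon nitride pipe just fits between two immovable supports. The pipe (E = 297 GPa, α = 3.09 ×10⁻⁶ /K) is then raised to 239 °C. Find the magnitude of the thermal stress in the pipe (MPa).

205 MPa

ΔT = 222.9 K. Constrained thermal stress σ = E·α·ΔT = 297.0×10³ MPa × 3.09×10⁻⁶ × 222.9 = 205 MPa (compressive).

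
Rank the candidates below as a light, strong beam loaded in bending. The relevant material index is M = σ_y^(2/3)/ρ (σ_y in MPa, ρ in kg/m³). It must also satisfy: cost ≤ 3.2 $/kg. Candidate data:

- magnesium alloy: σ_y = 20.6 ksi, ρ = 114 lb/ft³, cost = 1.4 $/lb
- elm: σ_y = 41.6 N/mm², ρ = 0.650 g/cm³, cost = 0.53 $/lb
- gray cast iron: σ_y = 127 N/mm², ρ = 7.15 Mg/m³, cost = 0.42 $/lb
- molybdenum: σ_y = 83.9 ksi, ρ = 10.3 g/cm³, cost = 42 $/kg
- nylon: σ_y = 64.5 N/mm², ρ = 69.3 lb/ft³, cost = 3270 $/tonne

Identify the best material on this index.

Screen on constraints: cost ≤ 3.2 $/kg. Survivors: magnesium alloy, elm, gray cast iron.
Putting every candidate on a common basis:
  magnesium alloy: σ_y = 142.0 MPa, ρ = 1826 kg/m³
  elm: σ_y = 41.60 MPa, ρ = 650.0 kg/m³
  gray cast iron: σ_y = 127.0 MPa, ρ = 7150 kg/m³
  elm: M = 18.5×10⁻³
  magnesium alloy: M = 14.9×10⁻³
  gray cast iron: M = 3.53×10⁻³
Elm ranks first.

elm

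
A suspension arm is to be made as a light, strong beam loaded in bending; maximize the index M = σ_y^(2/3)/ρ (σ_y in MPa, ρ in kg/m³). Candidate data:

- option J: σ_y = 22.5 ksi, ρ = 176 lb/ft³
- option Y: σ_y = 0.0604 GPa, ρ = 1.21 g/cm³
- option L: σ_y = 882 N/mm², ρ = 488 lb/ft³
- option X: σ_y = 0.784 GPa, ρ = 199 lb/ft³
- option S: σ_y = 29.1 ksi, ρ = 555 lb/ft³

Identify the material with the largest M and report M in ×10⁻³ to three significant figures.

option X, M = 26.7×10⁻³

Convert each candidate to consistent units, then evaluate M:
  option J: σ_y = 155.1 MPa, ρ = 2819 kg/m³
  option Y: σ_y = 60.40 MPa, ρ = 1210 kg/m³
  option L: σ_y = 882.0 MPa, ρ = 7817 kg/m³
  option X: σ_y = 784.0 MPa, ρ = 3188 kg/m³
  option S: σ_y = 200.6 MPa, ρ = 8890 kg/m³
  option X: M = 26.7×10⁻³
  option Y: M = 12.7×10⁻³
  option L: M = 11.8×10⁻³
  option J: M = 10.2×10⁻³
  option S: M = 3.86×10⁻³
Option X ranks first.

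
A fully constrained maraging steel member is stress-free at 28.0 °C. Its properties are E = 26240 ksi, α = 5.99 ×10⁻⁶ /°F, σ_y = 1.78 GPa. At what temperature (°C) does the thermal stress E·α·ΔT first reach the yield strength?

941 °C

E = 26240 ksi = 180.9 GPa.
α = 5.99×10⁻⁶/°F × 9/5 = 10.8×10⁻⁶/K.
σ_y = 1.78 GPa = 1780 MPa.
E·α·ΔT = 1780 MPa ⇒ ΔT = 1780 / (180.9×10³ × 10.8×10⁻⁶) = 912.5 K.
T = 28.0 + 912.5 = 940.5 °C.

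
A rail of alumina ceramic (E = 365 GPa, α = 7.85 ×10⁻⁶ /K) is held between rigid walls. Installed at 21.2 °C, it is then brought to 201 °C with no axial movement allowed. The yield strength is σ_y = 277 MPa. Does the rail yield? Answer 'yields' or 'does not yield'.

yields

ΔT = 179.8 K. Constrained thermal stress σ = E·α·ΔT = 365.0×10³ MPa × 7.85×10⁻⁶ × 179.8 = 515 MPa (compressive).
Compare to σ_y = 277 MPa: σ ≥ σ_y, so it yields.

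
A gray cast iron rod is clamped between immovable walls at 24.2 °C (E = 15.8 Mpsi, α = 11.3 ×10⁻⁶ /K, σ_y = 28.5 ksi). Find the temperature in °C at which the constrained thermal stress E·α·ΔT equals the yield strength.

184 °C

E = 15.8 Mpsi = 108.9 GPa.
σ_y = 28.5 ksi = 196.5 MPa.
E·α·ΔT = 196.5 MPa ⇒ ΔT = 196.5 / (108.9×10³ × 11.3×10⁻⁶) = 159.6 K.
T = 24.2 + 159.6 = 183.8 °C.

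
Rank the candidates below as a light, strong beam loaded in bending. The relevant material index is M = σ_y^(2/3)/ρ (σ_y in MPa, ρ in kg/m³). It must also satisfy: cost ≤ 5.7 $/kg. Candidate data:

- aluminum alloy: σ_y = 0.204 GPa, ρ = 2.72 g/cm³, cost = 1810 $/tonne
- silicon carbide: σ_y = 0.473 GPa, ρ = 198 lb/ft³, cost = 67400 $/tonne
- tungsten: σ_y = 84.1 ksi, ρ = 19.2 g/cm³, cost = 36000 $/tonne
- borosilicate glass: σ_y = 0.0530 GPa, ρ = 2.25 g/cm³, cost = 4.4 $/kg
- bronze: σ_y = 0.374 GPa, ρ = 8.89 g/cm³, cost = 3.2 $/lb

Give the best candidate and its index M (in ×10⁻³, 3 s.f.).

aluminum alloy, M = 12.7×10⁻³

Screen on constraints: cost ≤ 5.7 $/kg. Survivors: aluminum alloy, borosilicate glass.
Convert each candidate to consistent units, then evaluate M:
  aluminum alloy: σ_y = 204.0 MPa, ρ = 2720 kg/m³
  borosilicate glass: σ_y = 53.00 MPa, ρ = 2250 kg/m³
  aluminum alloy: M = 12.7×10⁻³
  borosilicate glass: M = 6.27×10⁻³
Highest index: aluminum alloy.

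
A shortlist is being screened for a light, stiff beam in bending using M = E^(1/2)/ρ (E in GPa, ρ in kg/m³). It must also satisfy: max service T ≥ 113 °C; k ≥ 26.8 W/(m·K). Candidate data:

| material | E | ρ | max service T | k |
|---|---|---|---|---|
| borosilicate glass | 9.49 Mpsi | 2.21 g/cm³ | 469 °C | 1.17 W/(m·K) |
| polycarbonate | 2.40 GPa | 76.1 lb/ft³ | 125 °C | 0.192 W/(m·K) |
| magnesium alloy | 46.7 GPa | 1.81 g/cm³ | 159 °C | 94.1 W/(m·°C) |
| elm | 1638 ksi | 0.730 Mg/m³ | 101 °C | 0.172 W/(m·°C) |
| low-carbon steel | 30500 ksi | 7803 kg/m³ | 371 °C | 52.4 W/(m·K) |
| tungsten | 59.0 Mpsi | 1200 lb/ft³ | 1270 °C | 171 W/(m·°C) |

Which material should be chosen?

magnesium alloy

Screen on constraints: max service T ≥ 113 °C; k ≥ 26.8 W/(m·K). Survivors: magnesium alloy, low-carbon steel, tungsten.
After converting to SI:
  magnesium alloy: E = 46.70 GPa, ρ = 1810 kg/m³
  low-carbon steel: E = 210.3 GPa, ρ = 7803 kg/m³
  tungsten: E = 406.8 GPa, ρ = 19220 kg/m³
  magnesium alloy: M = 3.78×10⁻³
  low-carbon steel: M = 1.86×10⁻³
  tungsten: M = 1.05×10⁻³
Highest index: magnesium alloy.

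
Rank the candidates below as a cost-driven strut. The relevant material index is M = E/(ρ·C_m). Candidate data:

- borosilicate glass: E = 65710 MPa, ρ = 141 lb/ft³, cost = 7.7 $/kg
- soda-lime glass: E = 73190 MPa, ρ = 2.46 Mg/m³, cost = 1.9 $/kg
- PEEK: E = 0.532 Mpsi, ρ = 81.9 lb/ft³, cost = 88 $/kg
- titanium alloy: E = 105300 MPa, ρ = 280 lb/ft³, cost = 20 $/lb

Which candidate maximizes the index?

Normalizing units and computing the index:
  borosilicate glass: E = 65.71 GPa, ρ = 2259 kg/m³, cost = 7.700 $/kg
  soda-lime glass: E = 73.19 GPa, ρ = 2460 kg/m³, cost = 1.900 $/kg
  PEEK: E = 3.668 GPa, ρ = 1312 kg/m³, cost = 88.00 $/kg
  titanium alloy: E = 105.3 GPa, ρ = 4485 kg/m³, cost = 44.09 $/kg
  soda-lime glass: M = 15.7 MN·m per $
  borosilicate glass: M = 3.78 MN·m per $
  titanium alloy: M = 0.532 MN·m per $
  PEEK: M = 0.0318 MN·m per $
The maximum is for soda-lime glass.

soda-lime glass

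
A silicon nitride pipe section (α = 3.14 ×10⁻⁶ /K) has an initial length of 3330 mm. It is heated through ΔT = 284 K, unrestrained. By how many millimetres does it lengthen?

ΔL = α·L₀·ΔT = 3.14×10⁻⁶ × 3330 mm × 284.0 K = 2.97 mm.

2.97 mm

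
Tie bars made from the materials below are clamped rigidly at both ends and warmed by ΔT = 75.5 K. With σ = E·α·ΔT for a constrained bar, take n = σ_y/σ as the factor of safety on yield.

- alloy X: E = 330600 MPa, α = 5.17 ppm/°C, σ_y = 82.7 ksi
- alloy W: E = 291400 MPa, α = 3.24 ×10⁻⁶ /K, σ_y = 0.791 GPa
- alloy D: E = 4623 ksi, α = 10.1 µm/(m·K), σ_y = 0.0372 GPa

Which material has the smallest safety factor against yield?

In consistent units (E in GPa, α in ×10⁻⁶/K, σ_y in MPa):
  alloy X: E = 330.6, α = 5.17, σ_y = 570.2 → σ = 129 MPa, n = 4.42
  alloy W: E = 291.4, α = 3.24, σ_y = 791.0 → σ = 71.3 MPa, n = 11.1
  alloy D: E = 31.87, α = 10.1, σ_y = 37.20 → σ = 24.3 MPa, n = 1.53
The minimum is alloy D at n = 1.53.

alloy D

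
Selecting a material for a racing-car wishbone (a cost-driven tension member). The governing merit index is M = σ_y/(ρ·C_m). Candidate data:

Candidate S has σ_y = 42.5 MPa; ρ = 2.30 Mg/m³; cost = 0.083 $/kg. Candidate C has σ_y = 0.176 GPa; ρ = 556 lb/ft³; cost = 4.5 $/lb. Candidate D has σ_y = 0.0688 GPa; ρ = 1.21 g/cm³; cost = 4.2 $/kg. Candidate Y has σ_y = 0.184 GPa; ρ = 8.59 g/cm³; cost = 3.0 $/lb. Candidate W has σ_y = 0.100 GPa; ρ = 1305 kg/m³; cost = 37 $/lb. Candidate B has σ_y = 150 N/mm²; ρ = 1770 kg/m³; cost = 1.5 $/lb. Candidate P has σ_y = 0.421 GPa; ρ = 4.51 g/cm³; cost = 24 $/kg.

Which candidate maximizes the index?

candidate S

Putting every candidate on a common basis:
  candidate S: σ_y = 42.50 MPa, ρ = 2300 kg/m³, cost = 0.08300 $/kg
  candidate C: σ_y = 176.0 MPa, ρ = 8906 kg/m³, cost = 9.921 $/kg
  candidate D: σ_y = 68.80 MPa, ρ = 1210 kg/m³, cost = 4.200 $/kg
  candidate Y: σ_y = 184.0 MPa, ρ = 8590 kg/m³, cost = 6.614 $/kg
  candidate W: σ_y = 100.0 MPa, ρ = 1305 kg/m³, cost = 81.57 $/kg
  candidate B: σ_y = 150.0 MPa, ρ = 1770 kg/m³, cost = 3.307 $/kg
  candidate P: σ_y = 421.0 MPa, ρ = 4510 kg/m³, cost = 24.00 $/kg
  candidate S: M = 223 kN·m per $
  candidate B: M = 25.6 kN·m per $
  candidate D: M = 13.5 kN·m per $
  candidate P: M = 3.89 kN·m per $
  candidate Y: M = 3.24 kN·m per $
  candidate C: M = 1.99 kN·m per $
  candidate W: M = 0.939 kN·m per $
The maximum is for candidate S.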